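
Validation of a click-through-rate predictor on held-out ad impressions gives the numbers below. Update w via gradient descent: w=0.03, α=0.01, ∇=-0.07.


w_new = w - α·∇
= 0.03 - 0.01·-0.07
= 0.03 + 0.0007
= 0.0307

0.0307


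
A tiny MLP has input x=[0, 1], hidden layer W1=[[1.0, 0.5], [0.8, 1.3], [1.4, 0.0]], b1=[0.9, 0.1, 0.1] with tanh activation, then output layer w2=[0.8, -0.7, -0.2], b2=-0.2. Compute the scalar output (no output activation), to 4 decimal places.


z1[0] = (1.0)·(0) + (0.5)·(1) + 0.9 = 1.4
z1[1] = (0.8)·(0) + (1.3)·(1) + 0.1 = 1.4
z1[2] = (1.4)·(0) + (0.0)·(1) + 0.1 = 0.1
h = tanh(z1) = [0.8854, 0.8854, 0.0997]
output = (0.8)·(0.8854) + (-0.7)·(0.8854) + (-0.2)·(0.0997) - 0.2 = -0.1314

-0.1314


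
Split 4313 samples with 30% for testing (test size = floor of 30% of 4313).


Test = ⌊4313·30/100⌋ = 1293
Train = 4313 - 1293 = 3020

Train: 3020, Test: 1293


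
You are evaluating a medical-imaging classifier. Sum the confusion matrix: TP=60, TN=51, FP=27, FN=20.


Total = TP + TN + FP + FN
= 60 + 51 + 27 + 20
= 158
(Predicted positive: 87, predicted negative: 71)

158


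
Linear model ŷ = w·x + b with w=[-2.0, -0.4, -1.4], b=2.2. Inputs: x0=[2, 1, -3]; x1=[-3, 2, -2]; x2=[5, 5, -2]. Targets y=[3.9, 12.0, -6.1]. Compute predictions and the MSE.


ŷ0 = (-2.0)·(2) + (-0.4)·(1) + (-1.4)·(-3) + 2.2 = 2.0
ŷ1 = (-2.0)·(-3) + (-0.4)·(2) + (-1.4)·(-2) + 2.2 = 10.2
ŷ2 = (-2.0)·(5) + (-0.4)·(5) + (-1.4)·(-2) + 2.2 = -7.0
errors² = [3.61, 3.24, 0.81]
MSE = 7.6600/3 = 2.5533

2.5533


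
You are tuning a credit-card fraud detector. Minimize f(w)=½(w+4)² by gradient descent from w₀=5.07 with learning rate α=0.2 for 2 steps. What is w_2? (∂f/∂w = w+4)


step 1: grad = 5.07+4 = 9.07; w = 5.07 - 0.2·(9.07) = 3.256
step 2: grad = 3.256+4 = 7.256; w = 3.256 - 0.2·(7.256) = 1.8048

1.8048


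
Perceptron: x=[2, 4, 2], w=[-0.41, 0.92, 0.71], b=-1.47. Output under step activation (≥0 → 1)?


z = (2)·(-0.41) + (4)·(0.92) + (2)·(0.71) - 1.47
  = 2.81
step(z) = 1 (z≥0)

1


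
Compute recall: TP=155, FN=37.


Recall = TP/(TP+FN)
= 155/(155+37)
= 155/192 = 80.73%

80.73%


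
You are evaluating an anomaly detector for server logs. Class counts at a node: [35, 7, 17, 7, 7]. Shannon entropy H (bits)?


Probabilities: [35/73, 7/73, 17/73, 7/73, 7/73] ≈ [0.4795, 0.0959, 0.2329, 0.0959, 0.0959]
H = -((35/73)·log₂(35/73) + (7/73)·log₂(7/73) + (17/73)·log₂(17/73) + (7/73)·log₂(7/73) + (7/73)·log₂(7/73))
  = 1.9711 bits

1.9711 bits


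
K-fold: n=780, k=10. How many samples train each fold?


Fold size = 780/10 = 78
Training per fold = 780 - 78 = 702

702


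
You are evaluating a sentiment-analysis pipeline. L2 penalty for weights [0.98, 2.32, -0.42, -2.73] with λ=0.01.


‖w‖₂² = (0.98)² + (2.32)² + (-0.42)² + (-2.73)²
     = 0.9604 + 5.3824 + 0.1764 + 7.4529
     = 13.9721
λ·‖w‖₂² = 0.01·13.9721 = 0.139721

0.139721


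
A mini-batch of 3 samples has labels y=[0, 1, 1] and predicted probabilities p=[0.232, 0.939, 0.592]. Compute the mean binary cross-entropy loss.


L[0] = -ln(1-0.232) = -ln(0.768) = 0.264
L[1] = -ln(0.939) = 0.0629
L[2] = -ln(0.592) = 0.5242
mean = (0.264 + 0.0629 + 0.5242)/3 = 0.2837

0.2837


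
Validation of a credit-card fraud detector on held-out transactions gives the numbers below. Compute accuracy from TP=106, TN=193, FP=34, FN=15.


Accuracy = (TP+TN)/(TP+TN+FP+FN)
= (106+193)/(348)
= 299/348 = 85.92%

85.92%


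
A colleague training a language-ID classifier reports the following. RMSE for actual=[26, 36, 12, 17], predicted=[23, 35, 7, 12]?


MSE = 60/4 = 15
RMSE = √(60/4) = 3.873

3.873


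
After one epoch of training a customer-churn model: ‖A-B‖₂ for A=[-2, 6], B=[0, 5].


d = √((-2-0)² + (6-5)²)
  = √(4 + 1)
  = √5 = 2.2361

2.2361


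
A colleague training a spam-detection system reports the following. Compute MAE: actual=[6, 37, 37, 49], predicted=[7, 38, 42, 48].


Absolute errors: |6-7|=1, |37-38|=1, |37-42|=5, |49-48|=1
Sum = 8
MAE = 8/4 = 2

2


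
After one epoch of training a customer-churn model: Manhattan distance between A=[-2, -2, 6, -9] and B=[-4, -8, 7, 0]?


d = |-2+ 4| + |-2+ 8| + |6-7| + |-9-0|
  = 2 + 6 + 1 + 9
  = 18

18


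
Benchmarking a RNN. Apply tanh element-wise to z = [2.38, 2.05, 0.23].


tanh(2.38) = 0.983
tanh(2.05) = 0.9674
tanh(0.23) = 0.226
result = [0.983, 0.9674, 0.226]

[0.983, 0.9674, 0.226]


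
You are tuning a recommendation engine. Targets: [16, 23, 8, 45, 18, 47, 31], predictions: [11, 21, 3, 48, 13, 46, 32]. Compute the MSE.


Squared errors: (16-11)²=25, (23-21)²=4, (8-3)²=25, (45-48)²=9, (18-13)²=25, (47-46)²=1, (31-32)²=1
Sum = 90
MSE = 90/7 = 90/7

90/7


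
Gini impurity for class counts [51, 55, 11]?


Probabilities: [51/117, 55/117, 11/117] ≈ [0.4359, 0.4701, 0.094]
Σpᵢ² = (2601 + 3025 + 121)/117² = 5747/13689
Gini = 1 - Σpᵢ² = 1 - 5747/13689 = 0.5802

0.5802


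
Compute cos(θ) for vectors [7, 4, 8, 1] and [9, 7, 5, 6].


A·B = 7·9 + 4·7 + 8·5 + 1·6 = 137
‖A‖ = √130 = 11.4018, ‖B‖ = √191 = 13.8203
cos = 137/(√130·√191) = 137/√24830 = 0.8694

0.8694


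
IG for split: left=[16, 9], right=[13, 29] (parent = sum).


Parent = [29, 38], H_parent = 0.9869
H_left = 0.9427 (n=25), H_right = 0.8926 (n=42)
H_children = (25/67)·0.9427 + (42/67)·0.8926 = 0.9113
IG = 0.9869 - 0.9113 = 0.0756

0.0756


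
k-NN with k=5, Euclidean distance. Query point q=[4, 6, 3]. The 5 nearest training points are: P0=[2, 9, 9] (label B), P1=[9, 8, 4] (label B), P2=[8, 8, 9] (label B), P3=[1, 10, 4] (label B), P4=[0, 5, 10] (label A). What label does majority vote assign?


d(q,P0) = 7.0  (label B)
d(q,P1) = 5.4772  (label B)
d(q,P2) = 7.4833  (label B)
d(q,P3) = 5.099  (label B)
d(q,P4) = 8.124  (label A)
Votes: A=1, B=4
Majority → B

B


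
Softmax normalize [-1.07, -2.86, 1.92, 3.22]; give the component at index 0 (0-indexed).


Exponentials: e^-1.07=0.343, e^-2.86=0.0573, e^1.92=6.821, e^3.22=25.0281
Sum = 32.2494
Softmax = [0.0106, 0.0018, 0.2115, 0.7761]
p[0] = 0.343/32.2494 = 0.0106

0.0106


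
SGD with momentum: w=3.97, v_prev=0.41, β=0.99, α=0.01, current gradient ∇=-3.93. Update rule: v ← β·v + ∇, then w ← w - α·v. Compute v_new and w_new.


v_new = 0.99·0.41 - 3.93 = 0.4059 - 3.93 = -3.5241
w_new = 3.97 - 0.01·-3.5241 = 3.97 + 0.035241 = 4.005241

v_new=-3.5241, w_new=4.005241


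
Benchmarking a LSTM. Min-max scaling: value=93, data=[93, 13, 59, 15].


min=13, max=93
(93-13)/(93-13) = 80/80 = 1.0

1.0


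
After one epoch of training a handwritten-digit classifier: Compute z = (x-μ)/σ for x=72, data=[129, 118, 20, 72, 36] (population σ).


μ = 75, σ = 43.1741
z = (72 - 75)/43.1741 = -0.0695

-0.0695


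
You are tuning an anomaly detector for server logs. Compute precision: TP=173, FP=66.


Precision = TP/(TP+FP)
= 173/(173+66)
= 173/239 = 72.38%

72.38%


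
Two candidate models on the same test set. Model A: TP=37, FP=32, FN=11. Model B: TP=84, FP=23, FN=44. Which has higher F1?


Model A: P=37/69=0.5362, R=37/48=0.7708, F1=2PR/(P+R)=2TP/(2TP+FP+FN)=74/117=0.6325
Model B: P=84/107=0.785, R=84/128=0.6562, F1=2PR/(P+R)=2TP/(2TP+FP+FN)=168/235=0.7149
0.6325 < 0.7149 → Model B

Model B


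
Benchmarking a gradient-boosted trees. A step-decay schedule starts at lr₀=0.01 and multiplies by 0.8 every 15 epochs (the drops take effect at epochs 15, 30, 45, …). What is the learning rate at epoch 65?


n_drops = ⌊65/15⌋ = 4
lr = 0.01·0.8^4 = 0.01·0.4096 = 0.004096

0.004096


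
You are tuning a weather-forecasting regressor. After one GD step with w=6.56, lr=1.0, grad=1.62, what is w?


w_new = w - α·∇
= 6.56 - 1.0·1.62
= 6.56 - 1.62
= 4.94

4.94


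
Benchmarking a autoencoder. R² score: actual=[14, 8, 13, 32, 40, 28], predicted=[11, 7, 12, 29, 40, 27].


ȳ = 22.5
SS_res = Σ(y-ŷ)² = 21
SS_tot = Σ(y-ȳ)² = 799.5
R² = 1 - SS_res/SS_tot = 1 - 0.0263 = 0.9737

0.9737


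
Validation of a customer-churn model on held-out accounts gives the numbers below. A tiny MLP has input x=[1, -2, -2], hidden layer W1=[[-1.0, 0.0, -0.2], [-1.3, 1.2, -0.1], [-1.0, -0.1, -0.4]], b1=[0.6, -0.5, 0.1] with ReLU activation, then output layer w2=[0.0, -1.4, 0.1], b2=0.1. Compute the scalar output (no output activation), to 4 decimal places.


z1[0] = (-1.0)·(1) + (0.0)·(-2) + (-0.2)·(-2) + 0.6 = 0.0
z1[1] = (-1.3)·(1) + (1.2)·(-2) + (-0.1)·(-2) - 0.5 = -4.0
z1[2] = (-1.0)·(1) + (-0.1)·(-2) + (-0.4)·(-2) + 0.1 = 0.1
h = ReLU(z1) = [0.0, 0.0, 0.1]
output = (0.0)·(0.0) + (-1.4)·(0.0) + (0.1)·(0.1) + 0.1 = 0.11

0.11


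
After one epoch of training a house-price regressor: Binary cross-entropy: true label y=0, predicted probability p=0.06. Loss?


BCE = -[y·ln(p) + (1-y)·ln(1-p)]
= -0 - 1·ln(1-0.06)
= -ln(0.94) = 0.0619

0.0619


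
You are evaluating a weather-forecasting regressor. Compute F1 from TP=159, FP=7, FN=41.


Precision = 159/166 = 0.9578
Recall = 159/200 = 0.795
F1 = 2·P·R/(P+R) = 2·TP/(2·TP+FP+FN) = 318/(318+7+41) = 318/366 = 0.8689

0.8689


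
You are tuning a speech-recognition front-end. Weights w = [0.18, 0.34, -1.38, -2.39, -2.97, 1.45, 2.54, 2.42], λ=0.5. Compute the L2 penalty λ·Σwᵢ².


‖w‖₂² = (0.18)² + (0.34)² + (-1.38)² + (-2.39)² + (-2.97)² + (1.45)² + (2.54)² + (2.42)²
     = 0.0324 + 0.1156 + 1.9044 + 5.7121 + 8.8209 + 2.1025 + 6.4516 + 5.8564
     = 30.9959
λ·‖w‖₂² = 0.5·30.9959 = 15.49795

15.49795


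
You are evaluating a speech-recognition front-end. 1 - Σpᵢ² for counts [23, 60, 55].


Probabilities: [23/138, 60/138, 55/138] ≈ [0.1667, 0.4348, 0.3986]
Σpᵢ² = (529 + 3600 + 3025)/138² = 7154/19044
Gini = 1 - Σpᵢ² = 1 - 7154/19044 = 0.6243

0.6243


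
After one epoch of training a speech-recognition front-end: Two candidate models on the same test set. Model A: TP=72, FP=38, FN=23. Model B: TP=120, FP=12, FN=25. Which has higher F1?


Model A: P=72/110=0.6545, R=72/95=0.7579, F1=2PR/(P+R)=2TP/(2TP+FP+FN)=144/205=0.7024
Model B: P=120/132=0.9091, R=120/145=0.8276, F1=2PR/(P+R)=2TP/(2TP+FP+FN)=240/277=0.8664
0.7024 < 0.8664 → Model B

Model B


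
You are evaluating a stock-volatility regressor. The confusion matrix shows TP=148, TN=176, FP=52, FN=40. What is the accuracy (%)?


Accuracy = (TP+TN)/(TP+TN+FP+FN)
= (148+176)/(416)
= 324/416 = 77.88%

77.88%


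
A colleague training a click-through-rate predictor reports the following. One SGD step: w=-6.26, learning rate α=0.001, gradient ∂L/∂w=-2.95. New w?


w_new = w - α·∇
= -6.26 - 0.001·-2.95
= -6.26 + 0.00295
= -6.25705

-6.25705


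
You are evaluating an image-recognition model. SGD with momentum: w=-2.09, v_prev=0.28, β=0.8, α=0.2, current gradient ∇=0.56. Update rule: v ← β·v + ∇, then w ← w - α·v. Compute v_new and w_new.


v_new = 0.8·0.28 + 0.56 = 0.224 + 0.56 = 0.784
w_new = -2.09 - 0.2·0.784 = -2.09 - 0.1568 = -2.2468

v_new=0.784, w_new=-2.2468


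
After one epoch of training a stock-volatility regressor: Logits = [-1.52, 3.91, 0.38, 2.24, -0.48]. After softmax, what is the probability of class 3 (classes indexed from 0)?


Exponentials: e^-1.52=0.2187, e^3.91=49.899, e^0.38=1.4623, e^2.24=9.3933, e^-0.48=0.6188
Sum = 61.5921
Softmax = [0.0036, 0.8102, 0.0237, 0.1525, 0.01]
p[3] = 9.3933/61.5921 = 0.1525

0.1525


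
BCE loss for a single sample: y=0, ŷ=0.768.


BCE = -[y·ln(p) + (1-y)·ln(1-p)]
= -0 - 1·ln(1-0.768)
= -ln(0.232) = 1.461

1.461


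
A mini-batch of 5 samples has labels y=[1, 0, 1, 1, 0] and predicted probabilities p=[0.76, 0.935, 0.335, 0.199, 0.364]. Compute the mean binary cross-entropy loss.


L[0] = -ln(0.76) = 0.2744
L[1] = -ln(1-0.935) = -ln(0.065) = 2.7334
L[2] = -ln(0.335) = 1.0936
L[3] = -ln(0.199) = 1.6145
L[4] = -ln(1-0.364) = -ln(0.636) = 0.4526
mean = (0.2744 + 2.7334 + 1.0936 + 1.6145 + 0.4526)/5 = 1.2337

1.2337


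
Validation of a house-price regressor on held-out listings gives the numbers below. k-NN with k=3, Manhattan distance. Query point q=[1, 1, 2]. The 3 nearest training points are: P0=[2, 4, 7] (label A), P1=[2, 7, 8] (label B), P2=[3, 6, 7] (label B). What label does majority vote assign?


d(q,P0) = 9  (label A)
d(q,P1) = 13  (label B)
d(q,P2) = 12  (label B)
Votes: A=1, B=2
Majority → B

B


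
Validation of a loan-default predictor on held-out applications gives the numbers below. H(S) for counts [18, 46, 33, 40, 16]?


Probabilities: [18/153, 46/153, 33/153, 40/153, 16/153] ≈ [0.1176, 0.3007, 0.2157, 0.2614, 0.1046]
H = -((18/153)·log₂(18/153) + (46/153)·log₂(46/153) + (33/153)·log₂(33/153) + (40/153)·log₂(40/153) + (16/153)·log₂(16/153))
  = 2.2085 bits

2.2085 bits


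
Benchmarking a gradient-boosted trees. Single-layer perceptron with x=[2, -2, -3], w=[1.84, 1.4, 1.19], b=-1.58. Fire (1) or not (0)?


z = (2)·(1.84) + (-2)·(1.4) + (-3)·(1.19) - 1.58
  = -4.27
step(z) = 0 (z<0)

0


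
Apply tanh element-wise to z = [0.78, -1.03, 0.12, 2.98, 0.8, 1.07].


tanh(0.78) = 0.6527
tanh(-1.03) = -0.7739
tanh(0.12) = 0.1194
tanh(2.98) = 0.9949
tanh(0.8) = 0.664
tanh(1.07) = 0.7895
result = [0.6527, -0.7739, 0.1194, 0.9949, 0.664, 0.7895]

[0.6527, -0.7739, 0.1194, 0.9949, 0.664, 0.7895]


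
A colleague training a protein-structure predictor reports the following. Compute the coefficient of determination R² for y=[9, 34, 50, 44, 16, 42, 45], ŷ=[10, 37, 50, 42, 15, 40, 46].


ȳ = 34.2857
SS_res = Σ(y-ŷ)² = 20
SS_tot = Σ(y-ȳ)² = 1489.43
R² = 1 - SS_res/SS_tot = 1 - 0.0134 = 0.9866

0.9866


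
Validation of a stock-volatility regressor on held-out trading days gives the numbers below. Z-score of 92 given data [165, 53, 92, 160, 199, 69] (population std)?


μ = 123, σ = 54.2924
z = (92 - 123)/54.2924 = -0.571

-0.571


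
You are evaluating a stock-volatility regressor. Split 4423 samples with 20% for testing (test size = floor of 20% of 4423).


Test = ⌊4423·20/100⌋ = 884
Train = 4423 - 884 = 3539

Train: 3539, Test: 884


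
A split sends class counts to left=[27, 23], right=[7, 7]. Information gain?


Parent = [34, 30], H_parent = 0.9972
H_left = 0.9954 (n=50), H_right = 1 (n=14)
H_children = (50/64)·0.9954 + (14/64)·1 = 0.9964
IG = 0.9972 - 0.9964 = 0.0008

0.0008


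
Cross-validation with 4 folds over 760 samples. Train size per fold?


Fold size = 760/4 = 190
Training per fold = 760 - 190 = 570

570


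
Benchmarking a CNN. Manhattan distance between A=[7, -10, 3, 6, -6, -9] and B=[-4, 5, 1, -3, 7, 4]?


d = |7+ 4| + |-10-5| + |3-1| + |6+ 3| + |-6-7| + |-9-4|
  = 11 + 15 + 2 + 9 + 13 + 13
  = 63

63


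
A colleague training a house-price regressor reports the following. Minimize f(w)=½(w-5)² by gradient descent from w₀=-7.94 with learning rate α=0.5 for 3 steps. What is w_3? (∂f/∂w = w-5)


step 1: grad = -7.94-5 = -12.94; w = -7.94 - 0.5·(-12.94) = -1.47
step 2: grad = -1.47-5 = -6.47; w = -1.47 - 0.5·(-6.47) = 1.765
step 3: grad = 1.765-5 = -3.235; w = 1.765 - 0.5·(-3.235) = 3.3825

3.3825


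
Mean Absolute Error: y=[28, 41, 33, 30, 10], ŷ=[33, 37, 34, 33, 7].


Absolute errors: |28-33|=5, |41-37|=4, |33-34|=1, |30-33|=3, |10-7|=3
Sum = 16
MAE = 16/5 = 16/5

16/5


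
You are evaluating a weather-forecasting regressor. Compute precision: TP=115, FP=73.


Precision = TP/(TP+FP)
= 115/(115+73)
= 115/188 = 61.17%

61.17%


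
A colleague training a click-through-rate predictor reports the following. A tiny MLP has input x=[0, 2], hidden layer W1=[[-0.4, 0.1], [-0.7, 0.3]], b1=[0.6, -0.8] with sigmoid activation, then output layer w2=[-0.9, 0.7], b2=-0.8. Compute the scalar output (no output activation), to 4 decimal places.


z1[0] = (-0.4)·(0) + (0.1)·(2) + 0.6 = 0.8
z1[1] = (-0.7)·(0) + (0.3)·(2) - 0.8 = -0.2
h = sigmoid(z1) = [0.69, 0.4502]
output = (-0.9)·(0.69) + (0.7)·(0.4502) - 0.8 = -1.1059

-1.1059


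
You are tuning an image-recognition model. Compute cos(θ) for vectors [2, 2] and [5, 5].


A·B = 2·5 + 2·5 = 20
‖A‖ = √8 = 2.8284, ‖B‖ = √50 = 7.0711
cos = 20/(√8·√50) = 20/√400 = 1.0

1.0


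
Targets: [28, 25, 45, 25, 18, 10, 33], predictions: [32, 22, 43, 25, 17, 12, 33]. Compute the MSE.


Squared errors: (28-32)²=16, (25-22)²=9, (45-43)²=4, (25-25)²=0, (18-17)²=1, (10-12)²=4, (33-33)²=0
Sum = 34
MSE = 34/7 = 34/7

34/7


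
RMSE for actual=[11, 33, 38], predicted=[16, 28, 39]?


MSE = 51/3 = 17
RMSE = √(51/3) = 4.1231

4.1231


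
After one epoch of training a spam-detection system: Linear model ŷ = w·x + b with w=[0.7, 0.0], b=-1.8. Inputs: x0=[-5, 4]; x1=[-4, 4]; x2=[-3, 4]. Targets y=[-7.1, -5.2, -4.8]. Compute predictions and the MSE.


ŷ0 = (0.7)·(-5) + (0.0)·(4) - 1.8 = -5.3
ŷ1 = (0.7)·(-4) + (0.0)·(4) - 1.8 = -4.6
ŷ2 = (0.7)·(-3) + (0.0)·(4) - 1.8 = -3.9
errors² = [3.24, 0.36, 0.81]
MSE = 4.4100/3 = 1.47

1.47


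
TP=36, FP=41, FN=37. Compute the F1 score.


Precision = 36/77 = 0.4675
Recall = 36/73 = 0.4932
F1 = 2·P·R/(P+R) = 2·TP/(2·TP+FP+FN) = 72/(72+41+37) = 72/150 = 0.48

0.48


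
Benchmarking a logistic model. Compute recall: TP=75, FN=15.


Recall = TP/(TP+FN)
= 75/(75+15)
= 75/90 = 83.33%

83.33%


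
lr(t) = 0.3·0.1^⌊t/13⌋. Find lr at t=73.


n_drops = ⌊73/13⌋ = 5
lr = 0.3·0.1^5 = 0.3·0.00001 = 0.000003

0.000003


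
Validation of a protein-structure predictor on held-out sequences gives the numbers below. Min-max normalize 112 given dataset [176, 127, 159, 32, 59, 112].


min=32, max=176
(112-32)/(176-32) = 80/144 = 0.5556

0.5556


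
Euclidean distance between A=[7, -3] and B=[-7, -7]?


d = √((7+ 7)² + (-3+ 7)²)
  = √(196 + 16)
  = √212 = 14.5602

14.5602


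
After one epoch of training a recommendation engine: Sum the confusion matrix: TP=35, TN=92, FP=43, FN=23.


Total = TP + TN + FP + FN
= 35 + 92 + 43 + 23
= 193
(Predicted positive: 78, predicted negative: 115)

193


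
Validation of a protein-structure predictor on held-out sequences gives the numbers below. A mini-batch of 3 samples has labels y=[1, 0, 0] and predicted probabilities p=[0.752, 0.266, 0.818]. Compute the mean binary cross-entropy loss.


L[0] = -ln(0.752) = 0.285
L[1] = -ln(1-0.266) = -ln(0.734) = 0.3092
L[2] = -ln(1-0.818) = -ln(0.182) = 1.7037
mean = (0.285 + 0.3092 + 1.7037)/3 = 0.766

0.766


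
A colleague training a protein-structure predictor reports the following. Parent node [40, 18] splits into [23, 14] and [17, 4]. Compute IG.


Parent = [40, 18], H_parent = 0.8936
H_left = 0.9569 (n=37), H_right = 0.7025 (n=21)
H_children = (37/58)·0.9569 + (21/58)·0.7025 = 0.8648
IG = 0.8936 - 0.8648 = 0.0288

0.0288


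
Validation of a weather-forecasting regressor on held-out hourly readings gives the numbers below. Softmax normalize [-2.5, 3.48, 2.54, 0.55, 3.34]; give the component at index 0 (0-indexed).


Exponentials: e^-2.5=0.0821, e^3.48=32.4597, e^2.54=12.6797, e^0.55=1.7333, e^3.34=28.2191
Sum = 75.1739
Softmax = [0.0011, 0.4318, 0.1687, 0.0231, 0.3754]
p[0] = 0.0821/75.1739 = 0.0011

0.0011


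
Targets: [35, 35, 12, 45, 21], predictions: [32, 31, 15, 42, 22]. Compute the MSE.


Squared errors: (35-32)²=9, (35-31)²=16, (12-15)²=9, (45-42)²=9, (21-22)²=1
Sum = 44
MSE = 44/5 = 44/5

44/5


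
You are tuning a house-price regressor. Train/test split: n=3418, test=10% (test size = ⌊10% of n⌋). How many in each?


Test = ⌊3418·10/100⌋ = 341
Train = 3418 - 341 = 3077

Train: 3077, Test: 341


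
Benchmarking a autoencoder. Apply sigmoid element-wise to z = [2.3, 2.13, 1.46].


σ(2.3) = 1/(1+e^-2.3) = 0.9089
σ(2.13) = 1/(1+e^-2.13) = 0.8938
σ(1.46) = 1/(1+e^-1.46) = 0.8115
result = [0.9089, 0.8938, 0.8115]

[0.9089, 0.8938, 0.8115]


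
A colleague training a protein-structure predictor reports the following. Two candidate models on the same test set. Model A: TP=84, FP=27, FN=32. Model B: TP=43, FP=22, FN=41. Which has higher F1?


Model A: P=84/111=0.7568, R=84/116=0.7241, F1=2PR/(P+R)=2TP/(2TP+FP+FN)=168/227=0.7401
Model B: P=43/65=0.6615, R=43/84=0.5119, F1=2PR/(P+R)=2TP/(2TP+FP+FN)=86/149=0.5772
0.7401 > 0.5772 → Model A

Model A


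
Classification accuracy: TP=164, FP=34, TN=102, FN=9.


Accuracy = (TP+TN)/(TP+TN+FP+FN)
= (164+102)/(309)
= 266/309 = 86.08%

86.08%


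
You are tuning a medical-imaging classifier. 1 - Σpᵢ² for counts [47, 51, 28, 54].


Probabilities: [47/180, 51/180, 28/180, 54/180] ≈ [0.2611, 0.2833, 0.1556, 0.3]
Σpᵢ² = (2209 + 2601 + 784 + 2916)/180² = 8510/32400
Gini = 1 - Σpᵢ² = 1 - 8510/32400 = 0.7373

0.7373


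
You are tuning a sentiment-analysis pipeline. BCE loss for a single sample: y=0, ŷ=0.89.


BCE = -[y·ln(p) + (1-y)·ln(1-p)]
= -0 - 1·ln(1-0.89)
= -ln(0.11) = 2.2073

2.2073


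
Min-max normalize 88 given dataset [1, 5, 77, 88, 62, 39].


min=1, max=88
(88-1)/(88-1) = 87/87 = 1.0

1.0


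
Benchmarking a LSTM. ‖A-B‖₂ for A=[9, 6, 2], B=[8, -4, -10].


d = √((9-8)² + (6+ 4)² + (2+ 10)²)
  = √(1 + 100 + 144)
  = √245 = 15.6525

15.6525


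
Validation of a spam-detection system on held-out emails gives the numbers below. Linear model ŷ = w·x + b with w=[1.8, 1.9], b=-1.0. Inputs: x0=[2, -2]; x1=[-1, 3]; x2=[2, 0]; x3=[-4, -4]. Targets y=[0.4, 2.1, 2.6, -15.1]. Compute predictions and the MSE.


ŷ0 = (1.8)·(2) + (1.9)·(-2) - 1.0 = -1.2
ŷ1 = (1.8)·(-1) + (1.9)·(3) - 1.0 = 2.9
ŷ2 = (1.8)·(2) + (1.9)·(0) - 1.0 = 2.6
ŷ3 = (1.8)·(-4) + (1.9)·(-4) - 1.0 = -15.8
errors² = [2.56, 0.64, 0.0, 0.49]
MSE = 3.6900/4 = 0.9225

0.9225


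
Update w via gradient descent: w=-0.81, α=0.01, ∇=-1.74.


w_new = w - α·∇
= -0.81 - 0.01·-1.74
= -0.81 + 0.0174
= -0.7926

-0.7926


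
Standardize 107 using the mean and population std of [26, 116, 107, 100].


μ = 87.25, σ = 35.8146
z = (107 - 87.25)/35.8146 = 0.5515

0.5515


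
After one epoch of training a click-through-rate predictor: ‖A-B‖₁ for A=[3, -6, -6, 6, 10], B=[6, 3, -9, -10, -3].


d = |3-6| + |-6-3| + |-6+ 9| + |6+ 10| + |10+ 3|
  = 3 + 9 + 3 + 16 + 13
  = 44

44


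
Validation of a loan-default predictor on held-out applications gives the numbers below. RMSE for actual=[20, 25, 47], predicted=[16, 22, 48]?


MSE = 26/3 = 8.6667
RMSE = √(26/3) = 2.9439

2.9439


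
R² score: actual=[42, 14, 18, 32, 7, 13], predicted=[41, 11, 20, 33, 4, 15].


ȳ = 21
SS_res = Σ(y-ŷ)² = 28
SS_tot = Σ(y-ȳ)² = 880
R² = 1 - SS_res/SS_tot = 1 - 0.0318 = 0.9682

0.9682


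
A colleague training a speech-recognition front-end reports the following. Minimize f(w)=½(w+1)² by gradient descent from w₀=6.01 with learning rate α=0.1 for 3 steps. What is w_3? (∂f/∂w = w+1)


step 1: grad = 6.01+1 = 7.01; w = 6.01 - 0.1·(7.01) = 5.309
step 2: grad = 5.309+1 = 6.309; w = 5.309 - 0.1·(6.309) = 4.6781
step 3: grad = 4.6781+1 = 5.6781; w = 4.6781 - 0.1·(5.6781) = 4.11029

4.11029


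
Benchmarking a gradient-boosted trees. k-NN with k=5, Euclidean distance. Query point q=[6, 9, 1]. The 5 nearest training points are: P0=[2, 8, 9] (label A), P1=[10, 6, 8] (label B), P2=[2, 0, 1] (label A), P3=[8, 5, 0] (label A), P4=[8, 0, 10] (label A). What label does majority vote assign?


d(q,P0) = 9.0  (label A)
d(q,P1) = 8.6023  (label B)
d(q,P2) = 9.8489  (label A)
d(q,P3) = 4.5826  (label A)
d(q,P4) = 12.8841  (label A)
Votes: A=4, B=1
Majority → A

A


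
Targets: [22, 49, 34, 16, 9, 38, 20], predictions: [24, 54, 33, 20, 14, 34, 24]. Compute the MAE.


Absolute errors: |22-24|=2, |49-54|=5, |34-33|=1, |16-20|=4, |9-14|=5, |38-34|=4, |20-24|=4
Sum = 25
MAE = 25/7 = 25/7

25/7


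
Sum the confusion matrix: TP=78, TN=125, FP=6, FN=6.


Total = TP + TN + FP + FN
= 78 + 125 + 6 + 6
= 215
(Predicted positive: 84, predicted negative: 131)

215


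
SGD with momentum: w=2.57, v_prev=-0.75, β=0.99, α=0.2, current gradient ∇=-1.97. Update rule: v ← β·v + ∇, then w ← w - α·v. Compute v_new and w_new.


v_new = 0.99·-0.75 - 1.97 = -0.7425 - 1.97 = -2.7125
w_new = 2.57 - 0.2·-2.7125 = 2.57 + 0.5425 = 3.1125

v_new=-2.7125, w_new=3.1125


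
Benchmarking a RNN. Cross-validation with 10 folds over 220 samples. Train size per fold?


Fold size = 220/10 = 22
Training per fold = 220 - 22 = 198

198


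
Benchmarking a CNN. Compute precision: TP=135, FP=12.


Precision = TP/(TP+FP)
= 135/(135+12)
= 135/147 = 91.84%

91.84%


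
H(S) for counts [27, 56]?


Probabilities: [27/83, 56/83] ≈ [0.3253, 0.6747]
H = -((27/83)·log₂(27/83) + (56/83)·log₂(56/83))
  = 0.9101 bits

0.9101 bits


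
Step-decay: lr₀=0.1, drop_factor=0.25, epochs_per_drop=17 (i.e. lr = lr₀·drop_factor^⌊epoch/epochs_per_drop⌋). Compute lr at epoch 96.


n_drops = ⌊96/17⌋ = 5
lr = 0.1·0.25^5 = 0.1·0.0009765625 = 0.00009765625

0.00009765625


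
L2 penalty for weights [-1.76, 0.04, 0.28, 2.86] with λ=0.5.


‖w‖₂² = (-1.76)² + (0.04)² + (0.28)² + (2.86)²
     = 3.0976 + 0.0016 + 0.0784 + 8.1796
     = 11.3572
λ·‖w‖₂² = 0.5·11.3572 = 5.6786

5.6786


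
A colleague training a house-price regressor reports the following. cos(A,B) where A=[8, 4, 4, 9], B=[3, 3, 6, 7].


A·B = 8·3 + 4·3 + 4·6 + 9·7 = 123
‖A‖ = √177 = 13.3041, ‖B‖ = √103 = 10.1489
cos = 123/(√177·√103) = 123/√18231 = 0.911

0.911


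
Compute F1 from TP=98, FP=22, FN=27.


Precision = 98/120 = 0.8167
Recall = 98/125 = 0.784
F1 = 2·P·R/(P+R) = 2·TP/(2·TP+FP+FN) = 196/(196+22+27) = 196/245 = 0.8

0.8


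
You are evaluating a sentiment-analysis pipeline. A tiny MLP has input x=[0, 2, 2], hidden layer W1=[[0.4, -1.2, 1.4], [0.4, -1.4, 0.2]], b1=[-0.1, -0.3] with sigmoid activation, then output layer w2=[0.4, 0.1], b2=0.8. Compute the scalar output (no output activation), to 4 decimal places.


z1[0] = (0.4)·(0) + (-1.2)·(2) + (1.4)·(2) - 0.1 = 0.3
z1[1] = (0.4)·(0) + (-1.4)·(2) + (0.2)·(2) - 0.3 = -2.7
h = sigmoid(z1) = [0.5744, 0.063]
output = (0.4)·(0.5744) + (0.1)·(0.063) + 0.8 = 1.0361

1.0361


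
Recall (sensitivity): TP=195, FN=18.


Recall = TP/(TP+FN)
= 195/(195+18)
= 195/213 = 91.55%

91.55%


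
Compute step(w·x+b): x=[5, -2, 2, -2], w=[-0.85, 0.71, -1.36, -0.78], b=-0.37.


z = (5)·(-0.85) + (-2)·(0.71) + (2)·(-1.36) + (-2)·(-0.78) - 0.37
  = -7.2
step(z) = 0 (z<0)

0


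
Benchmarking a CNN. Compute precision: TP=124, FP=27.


Precision = TP/(TP+FP)
= 124/(124+27)
= 124/151 = 82.12%

82.12%


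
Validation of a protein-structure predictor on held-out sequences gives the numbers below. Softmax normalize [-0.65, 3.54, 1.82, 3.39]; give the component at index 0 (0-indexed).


Exponentials: e^-0.65=0.522, e^3.54=34.4669, e^1.82=6.1719, e^3.39=29.666
Sum = 70.8268
Softmax = [0.0074, 0.4866, 0.0871, 0.4189]
p[0] = 0.522/70.8268 = 0.0074

0.0074


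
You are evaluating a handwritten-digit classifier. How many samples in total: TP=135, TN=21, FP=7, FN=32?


Total = TP + TN + FP + FN
= 135 + 21 + 7 + 32
= 195
(Predicted positive: 142, predicted negative: 53)

195


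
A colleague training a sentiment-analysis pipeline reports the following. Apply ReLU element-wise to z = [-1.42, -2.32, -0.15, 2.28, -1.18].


ReLU(-1.42) = max(0, -1.42) = 0.0
ReLU(-2.32) = max(0, -2.32) = 0.0
ReLU(-0.15) = max(0, -0.15) = 0.0
ReLU(2.28) = max(0, 2.28) = 2.28
ReLU(-1.18) = max(0, -1.18) = 0.0
result = [0.0, 0.0, 0.0, 2.28, 0.0]

[0.0, 0.0, 0.0, 2.28, 0.0]


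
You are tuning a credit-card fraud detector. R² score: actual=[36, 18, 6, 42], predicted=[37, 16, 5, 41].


ȳ = 25.5
SS_res = Σ(y-ŷ)² = 7
SS_tot = Σ(y-ȳ)² = 819
R² = 1 - SS_res/SS_tot = 1 - 0.0085 = 0.9915

0.9915


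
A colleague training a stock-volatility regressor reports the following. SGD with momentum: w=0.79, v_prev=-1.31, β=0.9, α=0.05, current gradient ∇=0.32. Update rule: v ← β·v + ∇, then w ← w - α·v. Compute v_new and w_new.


v_new = 0.9·-1.31 + 0.32 = -1.179 + 0.32 = -0.859
w_new = 0.79 - 0.05·-0.859 = 0.79 + 0.04295 = 0.83295

v_new=-0.859, w_new=0.83295


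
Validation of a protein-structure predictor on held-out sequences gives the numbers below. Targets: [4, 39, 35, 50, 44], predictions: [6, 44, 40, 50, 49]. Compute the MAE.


Absolute errors: |4-6|=2, |39-44|=5, |35-40|=5, |50-50|=0, |44-49|=5
Sum = 17
MAE = 17/5 = 17/5

17/5


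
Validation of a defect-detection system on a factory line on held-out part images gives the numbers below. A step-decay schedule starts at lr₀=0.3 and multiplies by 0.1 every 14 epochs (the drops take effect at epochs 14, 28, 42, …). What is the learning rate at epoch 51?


n_drops = ⌊51/14⌋ = 3
lr = 0.3·0.1^3 = 0.3·0.001 = 0.0003

0.0003


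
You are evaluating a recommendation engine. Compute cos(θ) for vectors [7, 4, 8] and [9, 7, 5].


A·B = 7·9 + 4·7 + 8·5 = 131
‖A‖ = √129 = 11.3578, ‖B‖ = √155 = 12.4499
cos = 131/(√129·√155) = 131/√19995 = 0.9264

0.9264


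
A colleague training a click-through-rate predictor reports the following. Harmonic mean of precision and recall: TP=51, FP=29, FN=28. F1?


Precision = 51/80 = 0.6375
Recall = 51/79 = 0.6456
F1 = 2·P·R/(P+R) = 2·TP/(2·TP+FP+FN) = 102/(102+29+28) = 102/159 = 0.6415

0.6415


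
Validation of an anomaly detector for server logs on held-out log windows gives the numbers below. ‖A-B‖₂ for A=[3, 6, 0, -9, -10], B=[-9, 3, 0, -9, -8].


d = √((3+ 9)² + (6-3)² + (0-0)² + (-9+ 9)² + (-10+ 8)²)
  = √(144 + 9 + 0 + 0 + 4)
  = √157 = 12.53

12.53


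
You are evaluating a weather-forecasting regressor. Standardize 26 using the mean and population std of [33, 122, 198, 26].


μ = 94.75, σ = 70.6094
z = (26 - 94.75)/70.6094 = -0.9737

-0.9737


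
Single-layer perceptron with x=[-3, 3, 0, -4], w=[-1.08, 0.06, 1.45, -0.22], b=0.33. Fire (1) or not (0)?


z = (-3)·(-1.08) + (3)·(0.06) + (0)·(1.45) + (-4)·(-0.22) + 0.33
  = 4.63
step(z) = 1 (z≥0)

1


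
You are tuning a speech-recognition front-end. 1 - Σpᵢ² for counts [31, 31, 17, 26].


Probabilities: [31/105, 31/105, 17/105, 26/105] ≈ [0.2952, 0.2952, 0.1619, 0.2476]
Σpᵢ² = (961 + 961 + 289 + 676)/105² = 2887/11025
Gini = 1 - Σpᵢ² = 1 - 2887/11025 = 0.7381

0.7381


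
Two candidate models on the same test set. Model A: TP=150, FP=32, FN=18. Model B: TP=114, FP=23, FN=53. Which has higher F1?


Model A: P=150/182=0.8242, R=150/168=0.8929, F1=2PR/(P+R)=2TP/(2TP+FP+FN)=300/350=0.8571
Model B: P=114/137=0.8321, R=114/167=0.6826, F1=2PR/(P+R)=2TP/(2TP+FP+FN)=228/304=0.75
0.8571 > 0.75 → Model A

Model A


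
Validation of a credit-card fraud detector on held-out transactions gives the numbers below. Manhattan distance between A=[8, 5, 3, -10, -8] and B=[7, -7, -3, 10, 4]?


d = |8-7| + |5+ 7| + |3+ 3| + |-10-10| + |-8-4|
  = 1 + 12 + 6 + 20 + 12
  = 51

51


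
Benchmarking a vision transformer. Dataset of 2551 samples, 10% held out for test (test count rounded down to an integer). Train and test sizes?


Test = ⌊2551·10/100⌋ = 255
Train = 2551 - 255 = 2296

Train: 2296, Test: 255


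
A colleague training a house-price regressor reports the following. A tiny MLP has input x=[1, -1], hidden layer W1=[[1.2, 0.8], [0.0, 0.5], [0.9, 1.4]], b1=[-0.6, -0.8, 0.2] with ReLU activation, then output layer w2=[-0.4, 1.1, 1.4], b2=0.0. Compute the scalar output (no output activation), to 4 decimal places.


z1[0] = (1.2)·(1) + (0.8)·(-1) - 0.6 = -0.2
z1[1] = (0.0)·(1) + (0.5)·(-1) - 0.8 = -1.3
z1[2] = (0.9)·(1) + (1.4)·(-1) + 0.2 = -0.3
h = ReLU(z1) = [0.0, 0.0, 0.0]
output = (-0.4)·(0.0) + (1.1)·(0.0) + (1.4)·(0.0) + 0.0 = 0.0

0.0


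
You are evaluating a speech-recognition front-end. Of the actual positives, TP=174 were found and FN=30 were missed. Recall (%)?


Recall = TP/(TP+FN)
= 174/(174+30)
= 174/204 = 85.29%

85.29%


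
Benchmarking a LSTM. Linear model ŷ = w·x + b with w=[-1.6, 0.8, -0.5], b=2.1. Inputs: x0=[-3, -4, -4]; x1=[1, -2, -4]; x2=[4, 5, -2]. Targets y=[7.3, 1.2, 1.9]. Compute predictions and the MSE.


ŷ0 = (-1.6)·(-3) + (0.8)·(-4) + (-0.5)·(-4) + 2.1 = 5.7
ŷ1 = (-1.6)·(1) + (0.8)·(-2) + (-0.5)·(-4) + 2.1 = 0.9
ŷ2 = (-1.6)·(4) + (0.8)·(5) + (-0.5)·(-2) + 2.1 = 0.7
errors² = [2.56, 0.09, 1.44]
MSE = 4.0900/3 = 1.3633

1.3633


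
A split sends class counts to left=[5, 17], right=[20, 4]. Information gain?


Parent = [25, 21], H_parent = 0.9945
H_left = 0.7732 (n=22), H_right = 0.65 (n=24)
H_children = (22/46)·0.7732 + (24/46)·0.65 = 0.7089
IG = 0.9945 - 0.7089 = 0.2856

0.2856


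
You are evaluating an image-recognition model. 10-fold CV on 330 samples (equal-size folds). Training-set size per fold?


Fold size = 330/10 = 33
Training per fold = 330 - 33 = 297

297


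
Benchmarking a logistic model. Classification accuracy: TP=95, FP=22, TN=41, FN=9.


Accuracy = (TP+TN)/(TP+TN+FP+FN)
= (95+41)/(167)
= 136/167 = 81.44%

81.44%


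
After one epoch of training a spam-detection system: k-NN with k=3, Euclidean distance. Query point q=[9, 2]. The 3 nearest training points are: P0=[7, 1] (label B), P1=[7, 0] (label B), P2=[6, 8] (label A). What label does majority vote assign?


d(q,P0) = 2.2361  (label B)
d(q,P1) = 2.8284  (label B)
d(q,P2) = 6.7082  (label A)
Votes: A=1, B=2
Majority → B

B


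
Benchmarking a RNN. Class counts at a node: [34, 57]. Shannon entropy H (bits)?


Probabilities: [34/91, 57/91] ≈ [0.3736, 0.6264]
H = -((34/91)·log₂(34/91) + (57/91)·log₂(57/91))
  = 0.9534 bits

0.9534 bits


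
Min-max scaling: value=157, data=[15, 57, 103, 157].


min=15, max=157
(157-15)/(157-15) = 142/142 = 1.0

1.0


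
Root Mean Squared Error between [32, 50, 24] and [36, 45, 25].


MSE = 42/3 = 14
RMSE = √(42/3) = 3.7417

3.7417


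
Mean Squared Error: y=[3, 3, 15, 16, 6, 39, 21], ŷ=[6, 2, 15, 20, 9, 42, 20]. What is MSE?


Squared errors: (3-6)²=9, (3-2)²=1, (15-15)²=0, (16-20)²=16, (6-9)²=9, (39-42)²=9, (21-20)²=1
Sum = 45
MSE = 45/7 = 45/7

45/7


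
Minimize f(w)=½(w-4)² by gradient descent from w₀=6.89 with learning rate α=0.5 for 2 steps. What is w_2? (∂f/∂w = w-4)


step 1: grad = 6.89-4 = 2.89; w = 6.89 - 0.5·(2.89) = 5.445
step 2: grad = 5.445-4 = 1.445; w = 5.445 - 0.5·(1.445) = 4.7225

4.7225


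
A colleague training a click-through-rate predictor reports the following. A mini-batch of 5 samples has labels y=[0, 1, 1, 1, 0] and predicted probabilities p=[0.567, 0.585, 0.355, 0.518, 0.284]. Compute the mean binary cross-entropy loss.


L[0] = -ln(1-0.567) = -ln(0.433) = 0.837
L[1] = -ln(0.585) = 0.5361
L[2] = -ln(0.355) = 1.0356
L[3] = -ln(0.518) = 0.6578
L[4] = -ln(1-0.284) = -ln(0.716) = 0.3341
mean = (0.837 + 0.5361 + 1.0356 + 0.6578 + 0.3341)/5 = 0.6801

0.6801


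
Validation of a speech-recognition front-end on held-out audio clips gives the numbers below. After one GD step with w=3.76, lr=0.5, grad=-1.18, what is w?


w_new = w - α·∇
= 3.76 - 0.5·-1.18
= 3.76 + 0.59
= 4.35

4.35


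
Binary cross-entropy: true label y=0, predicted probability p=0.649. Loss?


BCE = -[y·ln(p) + (1-y)·ln(1-p)]
= -0 - 1·ln(1-0.649)
= -ln(0.351) = 1.047

1.047


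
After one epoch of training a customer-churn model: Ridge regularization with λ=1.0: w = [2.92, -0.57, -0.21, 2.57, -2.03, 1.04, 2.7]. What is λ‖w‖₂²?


‖w‖₂² = (2.92)² + (-0.57)² + (-0.21)² + (2.57)² + (-2.03)² + (1.04)² + (2.7)²
     = 8.5264 + 0.3249 + 0.0441 + 6.6049 + 4.1209 + 1.0816 + 7.29
     = 27.9928
λ·‖w‖₂² = 1.0·27.9928 = 27.9928

27.9928


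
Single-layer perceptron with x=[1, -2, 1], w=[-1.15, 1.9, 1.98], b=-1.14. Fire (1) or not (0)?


z = (1)·(-1.15) + (-2)·(1.9) + (1)·(1.98) - 1.14
  = -4.11
step(z) = 0 (z<0)

0


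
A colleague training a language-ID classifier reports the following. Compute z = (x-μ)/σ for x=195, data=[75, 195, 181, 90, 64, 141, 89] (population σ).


μ = 119.2857, σ = 48.9977
z = (195 - 119.2857)/48.9977 = 1.5453

1.5453


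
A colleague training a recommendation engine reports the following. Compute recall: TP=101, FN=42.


Recall = TP/(TP+FN)
= 101/(101+42)
= 101/143 = 70.63%

70.63%


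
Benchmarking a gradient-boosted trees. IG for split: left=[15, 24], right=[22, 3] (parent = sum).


Parent = [37, 27], H_parent = 0.9823
H_left = 0.9612 (n=39), H_right = 0.5294 (n=25)
H_children = (39/64)·0.9612 + (25/64)·0.5294 = 0.7925
IG = 0.9823 - 0.7925 = 0.1898

0.1898


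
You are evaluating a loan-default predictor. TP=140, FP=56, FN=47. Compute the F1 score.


Precision = 140/196 = 0.7143
Recall = 140/187 = 0.7487
F1 = 2·P·R/(P+R) = 2·TP/(2·TP+FP+FN) = 280/(280+56+47) = 280/383 = 0.7311

0.7311


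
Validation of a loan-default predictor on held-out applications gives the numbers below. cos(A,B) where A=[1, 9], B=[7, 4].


A·B = 1·7 + 9·4 = 43
‖A‖ = √82 = 9.0554, ‖B‖ = √65 = 8.0623
cos = 43/(√82·√65) = 43/√5330 = 0.589

0.589


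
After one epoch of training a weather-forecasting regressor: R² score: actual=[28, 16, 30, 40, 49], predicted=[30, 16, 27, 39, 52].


ȳ = 32.6
SS_res = Σ(y-ŷ)² = 23
SS_tot = Σ(y-ȳ)² = 627.2
R² = 1 - SS_res/SS_tot = 1 - 0.0367 = 0.9633

0.9633


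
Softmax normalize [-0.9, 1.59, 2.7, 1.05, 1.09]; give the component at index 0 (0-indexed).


Exponentials: e^-0.9=0.4066, e^1.59=4.9037, e^2.7=14.8797, e^1.05=2.8577, e^1.09=2.9743
Sum = 26.022
Softmax = [0.0156, 0.1884, 0.5718, 0.1098, 0.1143]
p[0] = 0.4066/26.022 = 0.0156

0.0156


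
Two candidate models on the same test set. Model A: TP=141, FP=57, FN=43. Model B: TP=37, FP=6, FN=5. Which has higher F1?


Model A: P=141/198=0.7121, R=141/184=0.7663, F1=2PR/(P+R)=2TP/(2TP+FP+FN)=282/382=0.7382
Model B: P=37/43=0.8605, R=37/42=0.881, F1=2PR/(P+R)=2TP/(2TP+FP+FN)=74/85=0.8706
0.7382 < 0.8706 → Model B

Model B


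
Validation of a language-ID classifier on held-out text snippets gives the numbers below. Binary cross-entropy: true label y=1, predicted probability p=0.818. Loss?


BCE = -[y·ln(p) + (1-y)·ln(1-p)]
= -1·ln(0.818) - 0
= -ln(0.818) = 0.2009

0.2009


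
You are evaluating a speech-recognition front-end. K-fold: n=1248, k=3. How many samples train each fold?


Fold size = 1248/3 = 416
Training per fold = 1248 - 416 = 832

832


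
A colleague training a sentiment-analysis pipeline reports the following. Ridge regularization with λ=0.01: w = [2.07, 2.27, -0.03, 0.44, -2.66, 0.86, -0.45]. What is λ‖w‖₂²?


‖w‖₂² = (2.07)² + (2.27)² + (-0.03)² + (0.44)² + (-2.66)² + (0.86)² + (-0.45)²
     = 4.2849 + 5.1529 + 0.0009 + 0.1936 + 7.0756 + 0.7396 + 0.2025
     = 17.65
λ·‖w‖₂² = 0.01·17.65 = 0.1765

0.1765


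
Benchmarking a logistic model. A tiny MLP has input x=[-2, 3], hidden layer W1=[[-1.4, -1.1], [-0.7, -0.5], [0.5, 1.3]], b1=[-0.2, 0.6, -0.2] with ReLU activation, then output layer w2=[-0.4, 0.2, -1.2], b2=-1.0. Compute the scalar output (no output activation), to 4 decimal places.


z1[0] = (-1.4)·(-2) + (-1.1)·(3) - 0.2 = -0.7
z1[1] = (-0.7)·(-2) + (-0.5)·(3) + 0.6 = 0.5
z1[2] = (0.5)·(-2) + (1.3)·(3) - 0.2 = 2.7
h = ReLU(z1) = [0.0, 0.5, 2.7]
output = (-0.4)·(0.0) + (0.2)·(0.5) + (-1.2)·(2.7) - 1.0 = -4.14

-4.14


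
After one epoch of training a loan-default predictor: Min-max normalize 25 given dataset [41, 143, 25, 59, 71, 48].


min=25, max=143
(25-25)/(143-25) = 0/118 = 0.0

0.0
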